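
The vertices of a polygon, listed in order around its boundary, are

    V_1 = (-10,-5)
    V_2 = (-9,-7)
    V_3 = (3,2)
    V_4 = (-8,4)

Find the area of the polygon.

68

Apply the surveyor's formula: 2A = Σ (x_i·y_{i+1} − x_{i+1}·y_i), indices taken mod 4.
Cross-terms: 25, 3, 28, 80  ⇒  Σ = 136
Area = |Σ|/2 = 68.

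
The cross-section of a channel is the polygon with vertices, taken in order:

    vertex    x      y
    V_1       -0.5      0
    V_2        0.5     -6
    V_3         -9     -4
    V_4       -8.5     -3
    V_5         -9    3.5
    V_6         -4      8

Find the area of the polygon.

Apply the shoelace formula: 2A = Σ (x_i·y_{i+1} − x_{i+1}·y_i), indices taken mod 6.
Σ = (3) + (-56) + (-7) + (-56.75) + (-58) + (4) = -170.75
Area = |Σ|/2 = 85.375.

85.375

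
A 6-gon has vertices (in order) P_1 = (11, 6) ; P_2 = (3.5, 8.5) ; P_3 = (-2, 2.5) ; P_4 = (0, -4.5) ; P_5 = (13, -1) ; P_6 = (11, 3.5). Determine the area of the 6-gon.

124.875

Apply the shoelace (surveyor's) formula: 2A = Σ (x_i·y_{i+1} − x_{i+1}·y_i), indices taken mod 6.
Σ = (72.5) + (25.75) + (9) + (58.5) + (56.5) + (27.5) = 249.75
Area = |Σ|/2 = 124.875.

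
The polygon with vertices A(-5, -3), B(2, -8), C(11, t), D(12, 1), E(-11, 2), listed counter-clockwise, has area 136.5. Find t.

The doubled signed area Σ (x_i y_{i+1} − x_{i+1} y_i) is linear in t.
With t=0 it equals 223; the coefficient of t is -10 (from the two edges through C).
So -10·t + 223 = 2·136.5 = 273 ⇒ t = -5.

-5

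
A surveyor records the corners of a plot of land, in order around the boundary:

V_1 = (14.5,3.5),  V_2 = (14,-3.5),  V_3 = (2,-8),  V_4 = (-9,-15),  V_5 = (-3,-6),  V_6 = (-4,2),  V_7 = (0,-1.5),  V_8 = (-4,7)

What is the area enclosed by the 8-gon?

Σ = (-99.75) + (-105) + (-102) + (9) + (-30) + (6) + (-6) + (-115.5) = -443.25
Area = |Σ|/2 = 221.625.

221.625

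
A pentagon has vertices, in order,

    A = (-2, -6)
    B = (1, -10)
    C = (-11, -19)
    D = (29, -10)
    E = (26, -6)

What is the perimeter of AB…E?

94

|AB| = √((3)² + (-4)²) = √25 = 5
|BC| = √((-12)² + (-9)²) = √225 = 15
|CD| = √((40)² + (9)²) = √1681 = 41
|DE| = √((-3)² + (4)²) = √25 = 5
|EA| = √((-28)² + (0)²) = √784 = 28
Perimeter = 5 + 15 + 41 + 5 + 28 = 94.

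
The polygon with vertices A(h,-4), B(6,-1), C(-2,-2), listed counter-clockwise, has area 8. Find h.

Write out the shoelace sum; only the two edges meeting at A involve h:
2·Area = [((-2)·(-4) − h·(-2)) + (h·(-1) − 6·(-4))] + -14
       = 1·h + 18 = 16
⇒ h = -2.

-2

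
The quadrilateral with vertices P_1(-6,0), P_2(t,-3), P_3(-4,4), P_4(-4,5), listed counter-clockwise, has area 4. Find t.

-6

The doubled signed area Σ (x_i y_{i+1} − x_{i+1} y_i) is linear in t.
With t=0 it equals 32; the coefficient of t is 4 (from the two edges through P_2).
So 4·t + 32 = 2·4 = 8 ⇒ t = -6.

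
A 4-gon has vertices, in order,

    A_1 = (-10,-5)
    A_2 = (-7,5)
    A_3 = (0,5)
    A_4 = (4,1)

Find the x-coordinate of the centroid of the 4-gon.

Apply the shoelace (surveyor's) formula. First the cross-terms c_i = x_i·y_{i+1} − x_{i+1}·y_i:
  -85, -35, -20, -10  ⇒  2A = -150, A = -75.
Then Σ (x_i + x_{i+1})·c_i = 1670, so x̄ = 1670 / (6·(-75)) = -167/45.

-167/45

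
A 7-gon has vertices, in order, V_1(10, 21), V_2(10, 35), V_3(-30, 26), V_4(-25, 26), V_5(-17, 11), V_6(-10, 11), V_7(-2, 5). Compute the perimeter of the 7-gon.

|V_1V_2| = √((0)² + (14)²) = √196 = 14
|V_2V_3| = √((-40)² + (-9)²) = √1681 = 41
|V_3V_4| = √((5)² + (0)²) = √25 = 5
|V_4V_5| = √((8)² + (-15)²) = √289 = 17
|V_5V_6| = √((7)² + (0)²) = √49 = 7
|V_6V_7| = √((8)² + (-6)²) = √100 = 10
|V_7V_1| = √((12)² + (16)²) = √400 = 20
Perimeter = 14 + 41 + 5 + 17 + 7 + 10 + 20 = 114.

114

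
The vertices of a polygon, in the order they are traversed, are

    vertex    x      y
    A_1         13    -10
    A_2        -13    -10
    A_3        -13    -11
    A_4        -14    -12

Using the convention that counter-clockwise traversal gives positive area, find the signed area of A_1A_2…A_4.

25.5

Cross-terms: -260, 13, 2, 296  ⇒  Σ = 51
Signed area = Σ/2 = 25.5 (positive ⇒ counter-clockwise traversal).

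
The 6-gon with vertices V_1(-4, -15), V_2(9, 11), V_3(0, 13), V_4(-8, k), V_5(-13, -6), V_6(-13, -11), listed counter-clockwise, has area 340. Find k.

8

Write out the shoelace sum; only the two edges meeting at V_4 involve k:
2·Area = [(0·k − (-8)·13) + ((-8)·(-6) − (-13)·k)] + 424
       = 13·k + 576 = 680
⇒ k = 8.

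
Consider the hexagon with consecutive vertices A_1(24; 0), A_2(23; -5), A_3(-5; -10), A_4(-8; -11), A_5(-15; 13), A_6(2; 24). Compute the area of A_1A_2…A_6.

Apply the shoelace (surveyor's) formula: 2A = Σ (x_i·y_{i+1} − x_{i+1}·y_i), indices taken mod 6.
Σ = (-120) + (-255) + (-25) + (-269) + (-386) + (-576) = -1631
Area = |Σ|/2 = 815.5.

815.5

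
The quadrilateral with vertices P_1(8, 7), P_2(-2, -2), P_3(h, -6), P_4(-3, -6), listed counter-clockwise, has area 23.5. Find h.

-7

The doubled signed area Σ (x_i y_{i+1} − x_{i+1} y_i) is linear in h.
With h=0 it equals 19; the coefficient of h is -4 (from the two edges through P_3).
So -4·h + 19 = 2·23.5 = 47 ⇒ h = -7.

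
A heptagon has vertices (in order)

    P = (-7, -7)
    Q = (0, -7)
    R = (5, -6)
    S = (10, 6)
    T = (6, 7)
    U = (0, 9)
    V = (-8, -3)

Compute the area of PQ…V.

Apply Gauss's area formula: 2A = Σ (x_i·y_{i+1} − x_{i+1}·y_i), indices taken mod 7.
Σ = (49) + (35) + (90) + (34) + (54) + (72) + (35) = 369
Area = |Σ|/2 = 184.5.

184.5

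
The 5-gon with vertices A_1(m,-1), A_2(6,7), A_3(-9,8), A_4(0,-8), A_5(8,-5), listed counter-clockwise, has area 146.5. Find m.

4

Write out the shoelace sum; only the two edges meeting at A_1 involve m:
2·Area = [(8·(-1) − m·(-5)) + (m·7 − 6·(-1))] + 247
       = 12·m + 245 = 293
⇒ m = 4.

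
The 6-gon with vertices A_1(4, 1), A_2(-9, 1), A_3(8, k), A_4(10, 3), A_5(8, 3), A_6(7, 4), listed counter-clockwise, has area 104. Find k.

Write out the shoelace sum; only the two edges meeting at A_3 involve k:
2·Area = [((-9)·k − 8·1) + (8·3 − 10·k)] + 21
       = -19·k + 37 = 208
⇒ k = -9.

-9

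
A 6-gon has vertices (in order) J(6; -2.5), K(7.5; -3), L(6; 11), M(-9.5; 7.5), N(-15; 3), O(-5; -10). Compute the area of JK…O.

286.125

Apply the shoelace formula: 2A = Σ (x_i·y_{i+1} − x_{i+1}·y_i), indices taken mod 6.
J→K: (6)(-3) − (7.5)(-2.5) = 0.75
K→L: (7.5)(11) − (6)(-3) = 100.5
L→M: (6)(7.5) − (-9.5)(11) = 149.5
M→N: (-9.5)(3) − (-15)(7.5) = 84
N→O: (-15)(-10) − (-5)(3) = 165
O→J: (-5)(-2.5) − (6)(-10) = 72.5
Σ = 572.25
Area = |Σ|/2 = 286.125.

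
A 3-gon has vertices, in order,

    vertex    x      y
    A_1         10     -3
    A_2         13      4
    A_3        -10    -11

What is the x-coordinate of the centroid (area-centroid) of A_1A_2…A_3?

13/3

Apply the shoelace (surveyor's) formula. First the cross-terms c_i = x_i·y_{i+1} − x_{i+1}·y_i:
  79, -103, 140  ⇒  2A = 116, A = 58.
Then Σ (x_i + x_{i+1})·c_i = 1508, so x̄ = 1508 / (6·58) = 13/3.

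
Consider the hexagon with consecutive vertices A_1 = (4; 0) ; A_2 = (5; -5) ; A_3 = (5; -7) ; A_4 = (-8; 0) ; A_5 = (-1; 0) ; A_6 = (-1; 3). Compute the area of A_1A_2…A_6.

Apply the shoelace (surveyor's) formula: 2A = Σ (x_i·y_{i+1} − x_{i+1}·y_i), indices taken mod 6.
Σ = (-20) + (-10) + (-56) + (0) + (-3) + (-12) = -101
Area = |Σ|/2 = 50.5.

50.5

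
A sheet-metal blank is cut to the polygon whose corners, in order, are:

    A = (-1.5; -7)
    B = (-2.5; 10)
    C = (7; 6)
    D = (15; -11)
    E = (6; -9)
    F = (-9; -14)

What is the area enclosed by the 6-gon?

Apply the surveyor's formula: 2A = Σ (x_i·y_{i+1} − x_{i+1}·y_i), indices taken mod 6.
A→B: (-1.5)(10) − (-2.5)(-7) = -32.5
B→C: (-2.5)(6) − (7)(10) = -85
C→D: (7)(-11) − (15)(6) = -167
D→E: (15)(-9) − (6)(-11) = -69
E→F: (6)(-14) − (-9)(-9) = -165
F→A: (-9)(-7) − (-1.5)(-14) = 42
Σ = -476.5
Area = |Σ|/2 = 238.25.

238.25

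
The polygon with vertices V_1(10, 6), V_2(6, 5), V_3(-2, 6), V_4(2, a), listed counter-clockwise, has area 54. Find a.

-4

The doubled signed area Σ (x_i y_{i+1} − x_{i+1} y_i) is linear in a.
With a=0 it equals 60; the coefficient of a is -12 (from the two edges through V_4).
So -12·a + 60 = 2·54 = 108 ⇒ a = -4.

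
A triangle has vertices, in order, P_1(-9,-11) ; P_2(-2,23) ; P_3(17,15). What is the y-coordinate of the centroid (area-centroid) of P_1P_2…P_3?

Apply the surveyor's formula. First the cross-terms c_i = x_i·y_{i+1} − x_{i+1}·y_i:
  -229, -421, -52  ⇒  2A = -702, A = -351.
Then Σ (y_i + y_{i+1})·c_i = -18954, so ȳ = -18954 / (6·(-351)) = 9.

9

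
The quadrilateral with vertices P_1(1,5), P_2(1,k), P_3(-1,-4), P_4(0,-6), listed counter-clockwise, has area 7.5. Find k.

6

The doubled signed area Σ (x_i y_{i+1} − x_{i+1} y_i) is linear in k.
With k=0 it equals 3; the coefficient of k is 2 (from the two edges through P_2).
So 2·k + 3 = 2·7.5 = 15 ⇒ k = 6.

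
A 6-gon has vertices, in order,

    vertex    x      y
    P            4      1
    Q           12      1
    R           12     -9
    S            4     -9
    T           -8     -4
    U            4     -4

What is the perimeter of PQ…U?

|PQ| = √((8)² + (0)²) = √64 = 8
|QR| = √((0)² + (-10)²) = √100 = 10
|RS| = √((-8)² + (0)²) = √64 = 8
|ST| = √((-12)² + (5)²) = √169 = 13
|TU| = √((12)² + (0)²) = √144 = 12
|UP| = √((0)² + (5)²) = √25 = 5
Perimeter = 8 + 10 + 8 + 13 + 12 + 5 = 56.

56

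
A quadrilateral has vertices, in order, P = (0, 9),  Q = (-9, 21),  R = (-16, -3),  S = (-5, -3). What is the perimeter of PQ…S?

64

|PQ| = √((-9)² + (12)²) = √225 = 15
|QR| = √((-7)² + (-24)²) = √625 = 25
|RS| = √((11)² + (0)²) = √121 = 11
|SP| = √((5)² + (12)²) = √169 = 13
Perimeter = 15 + 25 + 11 + 13 = 64.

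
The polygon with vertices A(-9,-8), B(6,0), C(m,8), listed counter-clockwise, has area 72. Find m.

The doubled signed area Σ (x_i y_{i+1} − x_{i+1} y_i) is linear in m.
With m=0 it equals 168; the coefficient of m is -8 (from the two edges through C).
So -8·m + 168 = 2·72 = 144 ⇒ m = 3.

3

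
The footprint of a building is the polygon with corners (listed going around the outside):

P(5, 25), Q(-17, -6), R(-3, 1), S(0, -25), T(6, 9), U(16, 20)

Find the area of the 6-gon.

430.5

P→Q: (5)(-6) − (-17)(25) = 395
Q→R: (-17)(1) − (-3)(-6) = -35
R→S: (-3)(-25) − (0)(1) = 75
S→T: (0)(9) − (6)(-25) = 150
T→U: (6)(20) − (16)(9) = -24
U→P: (16)(25) − (5)(20) = 300
Σ = 861
Area = |Σ|/2 = 430.5.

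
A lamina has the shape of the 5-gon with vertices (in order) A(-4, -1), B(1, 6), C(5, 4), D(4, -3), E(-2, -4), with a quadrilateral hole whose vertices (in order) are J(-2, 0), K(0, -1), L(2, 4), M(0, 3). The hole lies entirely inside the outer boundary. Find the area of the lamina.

50

Outer boundary:
Σ = (-23) + (-26) + (-31) + (-22) + (-14) = -116
Area = |Σ|/2 = 58.
Hole:
Apply the shoelace formula: 2A = Σ (x_i·y_{i+1} − x_{i+1}·y_i), indices taken mod 4.
Σ = (2) + (2) + (6) + (6) = 16
Area = |Σ|/2 = 8.
Net area = 58 − 8 = 50.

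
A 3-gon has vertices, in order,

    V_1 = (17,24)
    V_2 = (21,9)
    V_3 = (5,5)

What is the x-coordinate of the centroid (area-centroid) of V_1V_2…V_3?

Apply the surveyor's formula. First the cross-terms c_i = x_i·y_{i+1} − x_{i+1}·y_i:
  -351, 60, 35  ⇒  2A = -256, A = -128.
Then Σ (x_i + x_{i+1})·c_i = -11008, so x̄ = -11008 / (6·(-128)) = 43/3.

43/3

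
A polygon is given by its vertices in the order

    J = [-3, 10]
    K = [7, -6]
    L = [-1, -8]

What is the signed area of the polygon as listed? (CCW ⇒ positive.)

Apply the surveyor's formula: 2A = Σ (x_i·y_{i+1} − x_{i+1}·y_i), indices taken mod 3.
J→K: (-3)(-6) − (7)(10) = -52
K→L: (7)(-8) − (-1)(-6) = -62
L→J: (-1)(10) − (-3)(-8) = -34
Σ = -148
Signed area = Σ/2 = -74 (negative ⇒ clockwise traversal).

-74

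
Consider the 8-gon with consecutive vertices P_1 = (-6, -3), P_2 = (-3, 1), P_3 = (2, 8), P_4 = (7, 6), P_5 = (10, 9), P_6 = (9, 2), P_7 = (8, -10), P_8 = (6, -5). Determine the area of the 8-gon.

138.5

Apply the shoelace (surveyor's) formula: 2A = Σ (x_i·y_{i+1} − x_{i+1}·y_i), indices taken mod 8.
Σ = (-15) + (-26) + (-44) + (3) + (-61) + (-106) + (20) + (-48) = -277
Area = |Σ|/2 = 138.5.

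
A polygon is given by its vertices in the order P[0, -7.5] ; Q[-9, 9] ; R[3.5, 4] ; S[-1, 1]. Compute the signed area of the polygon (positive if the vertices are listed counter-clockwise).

-60

Apply the shoelace formula: 2A = Σ (x_i·y_{i+1} − x_{i+1}·y_i), indices taken mod 4.
Σ = (-67.5) + (-67.5) + (7.5) + (7.5) = -120
Signed area = Σ/2 = -60 (negative ⇒ clockwise traversal).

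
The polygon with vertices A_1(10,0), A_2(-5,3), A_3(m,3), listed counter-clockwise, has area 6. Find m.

-9

Write out the shoelace sum; only the two edges meeting at A_3 involve m:
2·Area = [((-5)·3 − m·3) + (m·0 − 10·3)] + 30
       = -3·m + -15 = 12
⇒ m = -9.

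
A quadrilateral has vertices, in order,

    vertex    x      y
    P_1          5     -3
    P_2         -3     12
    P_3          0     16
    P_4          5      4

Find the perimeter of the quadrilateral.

42

|P_1P_2| = √((-8)² + (15)²) = √289 = 17
|P_2P_3| = √((3)² + (4)²) = √25 = 5
|P_3P_4| = √((5)² + (-12)²) = √169 = 13
|P_4P_1| = √((0)² + (-7)²) = √49 = 7
Perimeter = 17 + 5 + 13 + 7 = 42.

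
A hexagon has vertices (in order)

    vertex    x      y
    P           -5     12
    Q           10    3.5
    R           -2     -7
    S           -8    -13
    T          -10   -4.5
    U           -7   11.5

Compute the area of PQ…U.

Apply Gauss's area formula: 2A = Σ (x_i·y_{i+1} − x_{i+1}·y_i), indices taken mod 6.
Σ = (-137.5) + (-63) + (-30) + (-94) + (-146.5) + (-26.5) = -497.5
Area = |Σ|/2 = 248.75.

248.75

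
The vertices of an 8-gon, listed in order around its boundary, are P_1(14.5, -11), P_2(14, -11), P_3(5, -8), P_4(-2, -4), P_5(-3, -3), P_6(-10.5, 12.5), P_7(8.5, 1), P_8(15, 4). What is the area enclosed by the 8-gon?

Cross-terms: -5.5, -57, -36, -6, -69, -116.75, 19, -223  ⇒  Σ = -494.25
Area = |Σ|/2 = 247.125.

247.125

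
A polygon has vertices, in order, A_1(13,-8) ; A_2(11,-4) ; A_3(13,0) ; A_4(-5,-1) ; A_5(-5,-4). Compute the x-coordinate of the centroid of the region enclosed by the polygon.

Apply the surveyor's formula. First the cross-terms c_i = x_i·y_{i+1} − x_{i+1}·y_i:
  36, 52, -13, 15, 92  ⇒  2A = 182, A = 91.
Then Σ (x_i + x_{i+1})·c_i = 2594, so x̄ = 2594 / (6·91) = 1297/273.

1297/273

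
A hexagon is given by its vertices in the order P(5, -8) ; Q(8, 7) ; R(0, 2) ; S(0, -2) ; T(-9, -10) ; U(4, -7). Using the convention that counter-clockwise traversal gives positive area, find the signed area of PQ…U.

101.5

Cross-terms: 99, 16, 0, -18, 103, 3  ⇒  Σ = 203
Signed area = Σ/2 = 101.5 (positive ⇒ counter-clockwise traversal).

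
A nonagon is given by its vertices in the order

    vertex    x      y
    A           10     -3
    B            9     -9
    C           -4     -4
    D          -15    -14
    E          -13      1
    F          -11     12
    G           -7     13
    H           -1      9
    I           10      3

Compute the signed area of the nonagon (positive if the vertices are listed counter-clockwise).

-371.5

Σ = (-63) + (-72) + (-4) + (-197) + (-145) + (-59) + (-50) + (-93) + (-60) = -743
Signed area = Σ/2 = -371.5 (negative ⇒ clockwise traversal).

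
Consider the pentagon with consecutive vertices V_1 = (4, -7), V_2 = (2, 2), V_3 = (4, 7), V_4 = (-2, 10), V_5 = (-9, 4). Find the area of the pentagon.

105.5

Apply the shoelace formula: 2A = Σ (x_i·y_{i+1} − x_{i+1}·y_i), indices taken mod 5.
Σ = (22) + (6) + (54) + (82) + (47) = 211
Area = |Σ|/2 = 105.5.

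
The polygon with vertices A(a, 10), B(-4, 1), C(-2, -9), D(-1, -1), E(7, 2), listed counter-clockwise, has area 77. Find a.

-8

The doubled signed area Σ (x_i y_{i+1} − x_{i+1} y_i) is linear in a.
With a=0 it equals 146; the coefficient of a is -1 (from the two edges through A).
So -1·a + 146 = 2·77 = 154 ⇒ a = -8.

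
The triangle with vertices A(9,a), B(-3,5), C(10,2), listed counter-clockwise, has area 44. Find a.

Write out the shoelace sum; only the two edges meeting at A involve a:
2·Area = [(10·a − 9·2) + (9·5 − (-3)·a)] + -56
       = 13·a + -29 = 88
⇒ a = 9.

9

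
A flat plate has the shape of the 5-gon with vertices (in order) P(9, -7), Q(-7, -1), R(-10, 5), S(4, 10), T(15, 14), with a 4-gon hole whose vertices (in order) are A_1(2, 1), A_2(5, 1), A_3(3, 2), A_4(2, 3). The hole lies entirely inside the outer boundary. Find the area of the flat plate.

Outer boundary:
Apply Gauss's area formula: 2A = Σ (x_i·y_{i+1} − x_{i+1}·y_i), indices taken mod 5.
Σ = (-58) + (-45) + (-120) + (-94) + (-231) = -548
Area = |Σ|/2 = 274.
Hole:
Σ = (-3) + (7) + (5) + (-4) = 5
Area = |Σ|/2 = 2.5.
Net area = 274 − 2.5 = 271.5.

271.5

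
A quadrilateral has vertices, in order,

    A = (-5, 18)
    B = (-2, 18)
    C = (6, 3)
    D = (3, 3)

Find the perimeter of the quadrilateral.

|AB| = √((3)² + (0)²) = √9 = 3
|BC| = √((8)² + (-15)²) = √289 = 17
|CD| = √((-3)² + (0)²) = √9 = 3
|DA| = √((-8)² + (15)²) = √289 = 17
Perimeter = 3 + 17 + 3 + 17 = 40.

40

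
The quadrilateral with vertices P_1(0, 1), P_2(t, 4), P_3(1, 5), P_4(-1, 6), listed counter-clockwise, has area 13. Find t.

5

The doubled signed area Σ (x_i y_{i+1} − x_{i+1} y_i) is linear in t.
With t=0 it equals 6; the coefficient of t is 4 (from the two edges through P_2).
So 4·t + 6 = 2·13 = 26 ⇒ t = 5.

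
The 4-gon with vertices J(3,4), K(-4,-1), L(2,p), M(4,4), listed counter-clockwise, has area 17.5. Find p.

-1

Write out the shoelace sum; only the two edges meeting at L involve p:
2·Area = [((-4)·p − 2·(-1)) + (2·4 − 4·p)] + 17
       = -8·p + 27 = 35
⇒ p = -1.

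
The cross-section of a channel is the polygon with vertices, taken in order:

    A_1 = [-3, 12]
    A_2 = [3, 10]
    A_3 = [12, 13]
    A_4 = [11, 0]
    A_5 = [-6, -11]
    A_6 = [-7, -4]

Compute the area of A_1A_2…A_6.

Apply the shoelace (surveyor's) formula: 2A = Σ (x_i·y_{i+1} − x_{i+1}·y_i), indices taken mod 6.
Cross-terms: -66, -81, -143, -121, -53, -96  ⇒  Σ = -560
Area = |Σ|/2 = 280.

280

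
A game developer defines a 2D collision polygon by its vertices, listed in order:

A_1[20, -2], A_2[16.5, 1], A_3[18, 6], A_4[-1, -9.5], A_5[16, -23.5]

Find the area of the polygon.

Apply the surveyor's formula: 2A = Σ (x_i·y_{i+1} − x_{i+1}·y_i), indices taken mod 5.
Σ = (53) + (81) + (-165) + (175.5) + (438) = 582.5
Area = |Σ|/2 = 291.25.

291.25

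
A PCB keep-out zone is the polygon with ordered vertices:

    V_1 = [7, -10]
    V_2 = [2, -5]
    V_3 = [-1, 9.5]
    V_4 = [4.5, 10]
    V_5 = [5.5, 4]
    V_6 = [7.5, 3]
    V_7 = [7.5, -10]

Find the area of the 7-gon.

103.375

Σ = (-15) + (14) + (-52.75) + (-37) + (-13.5) + (-97.5) + (-5) = -206.75
Area = |Σ|/2 = 103.375.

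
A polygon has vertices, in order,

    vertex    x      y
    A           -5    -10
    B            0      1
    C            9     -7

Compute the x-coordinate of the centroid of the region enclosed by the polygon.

Apply the surveyor's formula. First the cross-terms c_i = x_i·y_{i+1} − x_{i+1}·y_i:
  -5, -9, -125  ⇒  2A = -139, A = -69.5.
Then Σ (x_i + x_{i+1})·c_i = -556, so x̄ = -556 / (6·(-69.5)) = 4/3.

4/3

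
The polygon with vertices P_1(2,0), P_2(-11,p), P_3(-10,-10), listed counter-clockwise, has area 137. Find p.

12

Write out the shoelace sum; only the two edges meeting at P_2 involve p:
2·Area = [(2·p − (-11)·0) + ((-11)·(-10) − (-10)·p)] + 20
       = 12·p + 130 = 274
⇒ p = 12.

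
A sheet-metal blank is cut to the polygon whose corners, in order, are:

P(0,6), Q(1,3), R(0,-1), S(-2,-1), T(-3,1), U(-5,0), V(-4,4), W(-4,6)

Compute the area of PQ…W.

Apply Gauss's area formula: 2A = Σ (x_i·y_{i+1} − x_{i+1}·y_i), indices taken mod 8.
P→Q: (0)(3) − (1)(6) = -6
Q→R: (1)(-1) − (0)(3) = -1
R→S: (0)(-1) − (-2)(-1) = -2
S→T: (-2)(1) − (-3)(-1) = -5
T→U: (-3)(0) − (-5)(1) = 5
U→V: (-5)(4) − (-4)(0) = -20
V→W: (-4)(6) − (-4)(4) = -8
W→P: (-4)(6) − (0)(6) = -24
Σ = -61
Area = |Σ|/2 = 30.5.

30.5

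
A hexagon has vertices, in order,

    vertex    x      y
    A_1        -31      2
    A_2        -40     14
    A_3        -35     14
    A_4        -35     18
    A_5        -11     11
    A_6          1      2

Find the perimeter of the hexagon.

96

|A_1A_2| = √((-9)² + (12)²) = √225 = 15
|A_2A_3| = √((5)² + (0)²) = √25 = 5
|A_3A_4| = √((0)² + (4)²) = √16 = 4
|A_4A_5| = √((24)² + (-7)²) = √625 = 25
|A_5A_6| = √((12)² + (-9)²) = √225 = 15
|A_6A_1| = √((-32)² + (0)²) = √1024 = 32
Perimeter = 15 + 5 + 4 + 25 + 15 + 32 = 96.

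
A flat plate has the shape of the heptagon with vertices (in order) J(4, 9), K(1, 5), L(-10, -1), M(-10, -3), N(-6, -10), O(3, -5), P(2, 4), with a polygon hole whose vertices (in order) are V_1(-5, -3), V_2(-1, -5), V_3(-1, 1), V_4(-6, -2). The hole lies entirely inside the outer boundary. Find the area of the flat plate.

Outer boundary:
Cross-terms: 11, 49, 20, 82, 60, 22, 2  ⇒  Σ = 246
Area = |Σ|/2 = 123.
Hole:
Σ = (22) + (-6) + (8) + (8) = 32
Area = |Σ|/2 = 16.
Net area = 123 − 16 = 107.

107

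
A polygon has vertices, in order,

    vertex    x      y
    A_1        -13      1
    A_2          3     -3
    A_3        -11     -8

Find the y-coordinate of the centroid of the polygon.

Apply Gauss's area formula. First the cross-terms c_i = x_i·y_{i+1} − x_{i+1}·y_i:
  36, -57, -115  ⇒  2A = -136, A = -68.
Then Σ (y_i + y_{i+1})·c_i = 1360, so ȳ = 1360 / (6·(-68)) = -10/3.

-10/3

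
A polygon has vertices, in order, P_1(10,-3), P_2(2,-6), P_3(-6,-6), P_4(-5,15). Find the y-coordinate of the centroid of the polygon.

Apply Gauss's area formula. First the cross-terms c_i = x_i·y_{i+1} − x_{i+1}·y_i:
  -54, -48, -120, -135  ⇒  2A = -357, A = -178.5.
Then Σ (y_i + y_{i+1})·c_i = -1638, so ȳ = -1638 / (6·(-178.5)) = 26/17.

26/17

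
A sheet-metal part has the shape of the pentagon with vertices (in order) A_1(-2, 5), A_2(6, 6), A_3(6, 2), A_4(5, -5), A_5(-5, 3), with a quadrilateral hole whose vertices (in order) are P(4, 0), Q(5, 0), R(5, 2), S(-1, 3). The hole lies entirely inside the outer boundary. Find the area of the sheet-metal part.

Outer boundary:
Apply the shoelace formula: 2A = Σ (x_i·y_{i+1} − x_{i+1}·y_i), indices taken mod 5.
Cross-terms: -42, -24, -40, -10, -19  ⇒  Σ = -135
Area = |Σ|/2 = 67.5.
Hole:
Apply the shoelace formula: 2A = Σ (x_i·y_{i+1} − x_{i+1}·y_i), indices taken mod 4.
P→Q: (4)(0) − (5)(0) = 0
Q→R: (5)(2) − (5)(0) = 10
R→S: (5)(3) − (-1)(2) = 17
S→P: (-1)(0) − (4)(3) = -12
Σ = 15
Area = |Σ|/2 = 7.5.
Net area = 67.5 − 7.5 = 60.

60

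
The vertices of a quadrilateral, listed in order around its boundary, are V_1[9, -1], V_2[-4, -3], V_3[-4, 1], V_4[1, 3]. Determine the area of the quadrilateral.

Apply Gauss's area formula: 2A = Σ (x_i·y_{i+1} − x_{i+1}·y_i), indices taken mod 4.
V_1→V_2: (9)(-3) − (-4)(-1) = -31
V_2→V_3: (-4)(1) − (-4)(-3) = -16
V_3→V_4: (-4)(3) − (1)(1) = -13
V_4→V_1: (1)(-1) − (9)(3) = -28
Σ = -88
Area = |Σ|/2 = 44.

44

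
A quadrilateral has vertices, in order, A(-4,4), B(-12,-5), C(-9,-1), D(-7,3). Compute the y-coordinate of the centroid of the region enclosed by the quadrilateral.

Apply the shoelace formula. First the cross-terms c_i = x_i·y_{i+1} − x_{i+1}·y_i:
  68, -33, -34, -16  ⇒  2A = -15, A = -7.5.
Then Σ (y_i + y_{i+1})·c_i = -50, so ȳ = -50 / (6·(-7.5)) = 10/9.

10/9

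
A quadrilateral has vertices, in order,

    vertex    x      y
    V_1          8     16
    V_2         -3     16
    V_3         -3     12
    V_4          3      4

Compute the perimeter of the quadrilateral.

38

|V_1V_2| = √((-11)² + (0)²) = √121 = 11
|V_2V_3| = √((0)² + (-4)²) = √16 = 4
|V_3V_4| = √((6)² + (-8)²) = √100 = 10
|V_4V_1| = √((5)² + (12)²) = √169 = 13
Perimeter = 11 + 4 + 10 + 13 = 38.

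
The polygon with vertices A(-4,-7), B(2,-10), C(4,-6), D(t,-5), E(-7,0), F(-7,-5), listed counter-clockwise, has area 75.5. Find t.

10

The doubled signed area Σ (x_i y_{i+1} − x_{i+1} y_i) is linear in t.
With t=0 it equals 91; the coefficient of t is 6 (from the two edges through D).
So 6·t + 91 = 2·75.5 = 151 ⇒ t = 10.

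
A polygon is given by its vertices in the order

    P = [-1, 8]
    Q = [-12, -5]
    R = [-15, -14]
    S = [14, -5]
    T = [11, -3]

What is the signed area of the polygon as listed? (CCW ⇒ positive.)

281.5

Apply the shoelace (surveyor's) formula: 2A = Σ (x_i·y_{i+1} − x_{i+1}·y_i), indices taken mod 5.
Σ = (101) + (93) + (271) + (13) + (85) = 563
Signed area = Σ/2 = 281.5 (positive ⇒ counter-clockwise traversal).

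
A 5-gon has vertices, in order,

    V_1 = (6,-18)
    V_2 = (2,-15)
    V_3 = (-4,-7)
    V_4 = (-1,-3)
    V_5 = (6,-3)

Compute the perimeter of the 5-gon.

|V_1V_2| = √((-4)² + (3)²) = √25 = 5
|V_2V_3| = √((-6)² + (8)²) = √100 = 10
|V_3V_4| = √((3)² + (4)²) = √25 = 5
|V_4V_5| = √((7)² + (0)²) = √49 = 7
|V_5V_1| = √((0)² + (-15)²) = √225 = 15
Perimeter = 5 + 10 + 5 + 7 + 15 = 42.

42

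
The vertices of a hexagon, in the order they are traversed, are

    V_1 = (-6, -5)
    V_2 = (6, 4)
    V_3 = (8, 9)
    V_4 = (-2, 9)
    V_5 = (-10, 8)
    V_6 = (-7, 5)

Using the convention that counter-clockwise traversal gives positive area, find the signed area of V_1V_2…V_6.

Cross-terms: 6, 22, 90, 74, 6, 65  ⇒  Σ = 263
Signed area = Σ/2 = 131.5 (positive ⇒ counter-clockwise traversal).

131.5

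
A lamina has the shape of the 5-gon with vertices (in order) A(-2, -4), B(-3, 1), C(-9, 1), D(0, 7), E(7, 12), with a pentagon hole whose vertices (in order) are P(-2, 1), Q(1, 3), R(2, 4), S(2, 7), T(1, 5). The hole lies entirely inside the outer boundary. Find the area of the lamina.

Outer boundary:
Apply Gauss's area formula: 2A = Σ (x_i·y_{i+1} − x_{i+1}·y_i), indices taken mod 5.
A→B: (-2)(1) − (-3)(-4) = -14
B→C: (-3)(1) − (-9)(1) = 6
C→D: (-9)(7) − (0)(1) = -63
D→E: (0)(12) − (7)(7) = -49
E→A: (7)(-4) − (-2)(12) = -4
Σ = -124
Area = |Σ|/2 = 62.
Hole:
Apply the surveyor's formula: 2A = Σ (x_i·y_{i+1} − x_{i+1}·y_i), indices taken mod 5.
Σ = (-7) + (-2) + (6) + (3) + (11) = 11
Area = |Σ|/2 = 5.5.
Net area = 62 − 5.5 = 56.5.

56.5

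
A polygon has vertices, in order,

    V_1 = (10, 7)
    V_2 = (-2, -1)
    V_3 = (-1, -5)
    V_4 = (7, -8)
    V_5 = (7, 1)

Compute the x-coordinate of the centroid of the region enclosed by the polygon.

Apply the shoelace formula. First the cross-terms c_i = x_i·y_{i+1} − x_{i+1}·y_i:
  4, 9, 43, 63, 39  ⇒  2A = 158, A = 79.
Then Σ (x_i + x_{i+1})·c_i = 1808, so x̄ = 1808 / (6·79) = 904/237.

904/237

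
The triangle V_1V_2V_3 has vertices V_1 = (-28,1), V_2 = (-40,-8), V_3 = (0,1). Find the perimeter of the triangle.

84

|V_1V_2| = √((-12)² + (-9)²) = √225 = 15
|V_2V_3| = √((40)² + (9)²) = √1681 = 41
|V_3V_1| = √((-28)² + (0)²) = √784 = 28
Perimeter = 15 + 41 + 28 = 84.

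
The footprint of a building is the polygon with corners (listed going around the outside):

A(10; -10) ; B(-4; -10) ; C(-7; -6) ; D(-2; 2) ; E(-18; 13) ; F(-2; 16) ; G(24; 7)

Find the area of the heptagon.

Apply the shoelace (surveyor's) formula: 2A = Σ (x_i·y_{i+1} − x_{i+1}·y_i), indices taken mod 7.
Σ = (-140) + (-46) + (-26) + (10) + (-262) + (-398) + (-310) = -1172
Area = |Σ|/2 = 586.

586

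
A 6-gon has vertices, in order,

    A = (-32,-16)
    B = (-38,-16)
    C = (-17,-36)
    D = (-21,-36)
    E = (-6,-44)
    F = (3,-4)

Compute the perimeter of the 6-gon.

|AB| = √((-6)² + (0)²) = √36 = 6
|BC| = √((21)² + (-20)²) = √841 = 29
|CD| = √((-4)² + (0)²) = √16 = 4
|DE| = √((15)² + (-8)²) = √289 = 17
|EF| = √((9)² + (40)²) = √1681 = 41
|FA| = √((-35)² + (-12)²) = √1369 = 37
Perimeter = 6 + 29 + 4 + 17 + 41 + 37 = 134.

134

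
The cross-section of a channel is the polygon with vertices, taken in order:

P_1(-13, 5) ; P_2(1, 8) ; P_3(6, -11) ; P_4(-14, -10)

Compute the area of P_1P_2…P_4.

291

Cross-terms: -109, -59, -214, -200  ⇒  Σ = -582
Area = |Σ|/2 = 291.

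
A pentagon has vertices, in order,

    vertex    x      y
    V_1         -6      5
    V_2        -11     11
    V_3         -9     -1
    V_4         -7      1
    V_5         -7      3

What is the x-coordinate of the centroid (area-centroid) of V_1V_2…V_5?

Apply the shoelace formula. First the cross-terms c_i = x_i·y_{i+1} − x_{i+1}·y_i:
  -11, 110, -16, -14, -17  ⇒  2A = 52, A = 26.
Then Σ (x_i + x_{i+1})·c_i = -1340, so x̄ = -1340 / (6·26) = -335/39.

-335/39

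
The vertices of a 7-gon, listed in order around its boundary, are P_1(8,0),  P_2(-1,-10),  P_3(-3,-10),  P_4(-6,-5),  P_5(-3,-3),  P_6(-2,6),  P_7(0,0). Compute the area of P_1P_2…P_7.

83

Apply the shoelace (surveyor's) formula: 2A = Σ (x_i·y_{i+1} − x_{i+1}·y_i), indices taken mod 7.
Σ = (-80) + (-20) + (-45) + (3) + (-24) + (0) + (0) = -166
Area = |Σ|/2 = 83.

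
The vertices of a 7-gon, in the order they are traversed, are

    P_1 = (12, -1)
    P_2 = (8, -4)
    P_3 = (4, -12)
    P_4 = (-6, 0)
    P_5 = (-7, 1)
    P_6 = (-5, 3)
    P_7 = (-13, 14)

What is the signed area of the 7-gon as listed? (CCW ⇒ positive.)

Σ = (-40) + (-80) + (-72) + (-6) + (-16) + (-31) + (-155) = -400
Signed area = Σ/2 = -200 (negative ⇒ clockwise traversal).

-200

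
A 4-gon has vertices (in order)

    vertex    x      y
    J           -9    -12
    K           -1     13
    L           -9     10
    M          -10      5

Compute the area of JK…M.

99

Apply the surveyor's formula: 2A = Σ (x_i·y_{i+1} − x_{i+1}·y_i), indices taken mod 4.
J→K: (-9)(13) − (-1)(-12) = -129
K→L: (-1)(10) − (-9)(13) = 107
L→M: (-9)(5) − (-10)(10) = 55
M→J: (-10)(-12) − (-9)(5) = 165
Σ = 198
Area = |Σ|/2 = 99.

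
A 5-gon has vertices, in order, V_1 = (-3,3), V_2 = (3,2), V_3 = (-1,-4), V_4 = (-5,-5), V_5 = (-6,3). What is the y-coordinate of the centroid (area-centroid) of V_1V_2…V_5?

-58/141

Apply the surveyor's formula. First the cross-terms c_i = x_i·y_{i+1} − x_{i+1}·y_i:
  -15, -10, -15, -45, -9  ⇒  2A = -94, A = -47.
Then Σ (y_i + y_{i+1})·c_i = 116, so ȳ = 116 / (6·(-47)) = -58/141.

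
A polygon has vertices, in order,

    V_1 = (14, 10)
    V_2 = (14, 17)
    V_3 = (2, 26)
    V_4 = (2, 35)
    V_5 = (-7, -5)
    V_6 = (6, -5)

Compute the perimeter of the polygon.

102

|V_1V_2| = √((0)² + (7)²) = √49 = 7
|V_2V_3| = √((-12)² + (9)²) = √225 = 15
|V_3V_4| = √((0)² + (9)²) = √81 = 9
|V_4V_5| = √((-9)² + (-40)²) = √1681 = 41
|V_5V_6| = √((13)² + (0)²) = √169 = 13
|V_6V_1| = √((8)² + (15)²) = √289 = 17
Perimeter = 7 + 15 + 9 + 41 + 13 + 17 = 102.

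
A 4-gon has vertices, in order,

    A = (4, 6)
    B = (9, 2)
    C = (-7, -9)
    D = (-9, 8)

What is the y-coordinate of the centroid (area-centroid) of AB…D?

23/24

Apply the surveyor's formula. First the cross-terms c_i = x_i·y_{i+1} − x_{i+1}·y_i:
  -46, -67, -137, -86  ⇒  2A = -336, A = -168.
Then Σ (y_i + y_{i+1})·c_i = -966, so ȳ = -966 / (6·(-168)) = 23/24.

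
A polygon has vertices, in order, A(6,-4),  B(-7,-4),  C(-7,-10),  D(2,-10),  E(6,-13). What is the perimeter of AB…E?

42

|AB| = √((-13)² + (0)²) = √169 = 13
|BC| = √((0)² + (-6)²) = √36 = 6
|CD| = √((9)² + (0)²) = √81 = 9
|DE| = √((4)² + (-3)²) = √25 = 5
|EA| = √((0)² + (9)²) = √81 = 9
Perimeter = 13 + 6 + 9 + 5 + 9 = 42.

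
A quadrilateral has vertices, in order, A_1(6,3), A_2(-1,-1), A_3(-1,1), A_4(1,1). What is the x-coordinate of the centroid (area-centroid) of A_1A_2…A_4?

Apply the shoelace formula. First the cross-terms c_i = x_i·y_{i+1} − x_{i+1}·y_i:
  -3, -2, -2, -3  ⇒  2A = -10, A = -5.
Then Σ (x_i + x_{i+1})·c_i = -32, so x̄ = -32 / (6·(-5)) = 16/15.

16/15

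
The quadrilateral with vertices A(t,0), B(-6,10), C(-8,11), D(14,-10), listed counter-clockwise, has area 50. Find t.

The doubled signed area Σ (x_i y_{i+1} − x_{i+1} y_i) is linear in t.
With t=0 it equals -60; the coefficient of t is 20 (from the two edges through A).
So 20·t + -60 = 2·50 = 100 ⇒ t = 8.

8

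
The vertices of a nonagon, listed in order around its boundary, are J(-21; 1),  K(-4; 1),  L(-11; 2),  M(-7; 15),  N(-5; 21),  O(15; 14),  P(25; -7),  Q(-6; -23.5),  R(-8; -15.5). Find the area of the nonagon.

1067.5

Apply the shoelace formula: 2A = Σ (x_i·y_{i+1} − x_{i+1}·y_i), indices taken mod 9.
Cross-terms: -17, 3, -151, -72, -385, -455, -629.5, -95, -333.5  ⇒  Σ = -2135
Area = |Σ|/2 = 1067.5.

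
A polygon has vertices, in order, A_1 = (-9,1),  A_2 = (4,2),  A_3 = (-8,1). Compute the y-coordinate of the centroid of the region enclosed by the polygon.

4/3

Apply Gauss's area formula. First the cross-terms c_i = x_i·y_{i+1} − x_{i+1}·y_i:
  -22, 20, 1  ⇒  2A = -1, A = -0.5.
Then Σ (y_i + y_{i+1})·c_i = -4, so ȳ = -4 / (6·(-0.5)) = 4/3.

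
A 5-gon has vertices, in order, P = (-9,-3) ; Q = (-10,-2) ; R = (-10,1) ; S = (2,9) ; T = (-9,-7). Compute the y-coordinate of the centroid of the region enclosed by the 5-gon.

Apply the shoelace formula. First the cross-terms c_i = x_i·y_{i+1} − x_{i+1}·y_i:
  -12, -30, -92, 67, -36  ⇒  2A = -103, A = -51.5.
Then Σ (y_i + y_{i+1})·c_i = -336, so ȳ = -336 / (6·(-51.5)) = 112/103.

112/103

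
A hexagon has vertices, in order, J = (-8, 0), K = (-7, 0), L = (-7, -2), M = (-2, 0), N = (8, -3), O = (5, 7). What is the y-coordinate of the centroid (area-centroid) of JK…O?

58/39

Apply the shoelace formula. First the cross-terms c_i = x_i·y_{i+1} − x_{i+1}·y_i:
  0, 14, -4, 6, 71, 56  ⇒  2A = 143, A = 71.5.
Then Σ (y_i + y_{i+1})·c_i = 638, so ȳ = 638 / (6·71.5) = 58/39.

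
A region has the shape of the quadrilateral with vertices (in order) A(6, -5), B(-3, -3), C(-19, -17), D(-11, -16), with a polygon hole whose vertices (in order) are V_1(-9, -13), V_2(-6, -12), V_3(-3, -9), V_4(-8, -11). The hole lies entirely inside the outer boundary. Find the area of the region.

Outer boundary:
A→B: (6)(-3) − (-3)(-5) = -33
B→C: (-3)(-17) − (-19)(-3) = -6
C→D: (-19)(-16) − (-11)(-17) = 117
D→A: (-11)(-5) − (6)(-16) = 151
Σ = 229
Area = |Σ|/2 = 114.5.
Hole:
Apply the surveyor's formula: 2A = Σ (x_i·y_{i+1} − x_{i+1}·y_i), indices taken mod 4.
V_1→V_2: (-9)(-12) − (-6)(-13) = 30
V_2→V_3: (-6)(-9) − (-3)(-12) = 18
V_3→V_4: (-3)(-11) − (-8)(-9) = -39
V_4→V_1: (-8)(-13) − (-9)(-11) = 5
Σ = 14
Area = |Σ|/2 = 7.
Net area = 114.5 − 7 = 107.5.

107.5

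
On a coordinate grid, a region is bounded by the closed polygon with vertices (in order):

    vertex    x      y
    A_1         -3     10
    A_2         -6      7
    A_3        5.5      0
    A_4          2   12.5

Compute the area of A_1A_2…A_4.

63.375

Apply the shoelace (surveyor's) formula: 2A = Σ (x_i·y_{i+1} − x_{i+1}·y_i), indices taken mod 4.
A_1→A_2: (-3)(7) − (-6)(10) = 39
A_2→A_3: (-6)(0) − (5.5)(7) = -38.5
A_3→A_4: (5.5)(12.5) − (2)(0) = 68.75
A_4→A_1: (2)(10) − (-3)(12.5) = 57.5
Σ = 126.75
Area = |Σ|/2 = 63.375.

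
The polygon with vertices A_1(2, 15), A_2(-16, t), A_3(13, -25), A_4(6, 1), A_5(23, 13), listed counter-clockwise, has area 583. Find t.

Write out the shoelace sum; only the two edges meeting at A_2 involve t:
2·Area = [(2·t − (-16)·15) + ((-16)·(-25) − 13·t)] + 537
       = -11·t + 1177 = 1166
⇒ t = 1.

1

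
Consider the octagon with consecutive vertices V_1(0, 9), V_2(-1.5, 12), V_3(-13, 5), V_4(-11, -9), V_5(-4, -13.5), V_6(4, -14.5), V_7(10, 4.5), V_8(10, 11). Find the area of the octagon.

Apply the shoelace (surveyor's) formula: 2A = Σ (x_i·y_{i+1} − x_{i+1}·y_i), indices taken mod 8.
Σ = (13.5) + (148.5) + (172) + (112.5) + (112) + (163) + (65) + (90) = 876.5
Area = |Σ|/2 = 438.25.

438.25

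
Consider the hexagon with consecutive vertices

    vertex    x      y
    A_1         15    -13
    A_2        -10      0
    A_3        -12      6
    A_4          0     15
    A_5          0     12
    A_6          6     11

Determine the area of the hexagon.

342.5

Apply the surveyor's formula: 2A = Σ (x_i·y_{i+1} − x_{i+1}·y_i), indices taken mod 6.
A_1→A_2: (15)(0) − (-10)(-13) = -130
A_2→A_3: (-10)(6) − (-12)(0) = -60
A_3→A_4: (-12)(15) − (0)(6) = -180
A_4→A_5: (0)(12) − (0)(15) = 0
A_5→A_6: (0)(11) − (6)(12) = -72
A_6→A_1: (6)(-13) − (15)(11) = -243
Σ = -685
Area = |Σ|/2 = 342.5.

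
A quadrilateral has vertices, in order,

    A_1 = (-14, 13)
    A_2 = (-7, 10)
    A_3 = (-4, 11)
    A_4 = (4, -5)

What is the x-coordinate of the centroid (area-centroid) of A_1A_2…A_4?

Apply Gauss's area formula. First the cross-terms c_i = x_i·y_{i+1} − x_{i+1}·y_i:
  -49, -37, -24, -18  ⇒  2A = -128, A = -64.
Then Σ (x_i + x_{i+1})·c_i = 1616, so x̄ = 1616 / (6·(-64)) = -101/24.

-101/24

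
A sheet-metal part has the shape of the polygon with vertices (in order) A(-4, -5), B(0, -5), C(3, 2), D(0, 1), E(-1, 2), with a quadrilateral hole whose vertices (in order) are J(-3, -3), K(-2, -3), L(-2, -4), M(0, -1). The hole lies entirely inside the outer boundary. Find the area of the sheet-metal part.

24

Outer boundary:
Apply the shoelace formula: 2A = Σ (x_i·y_{i+1} − x_{i+1}·y_i), indices taken mod 5.
Σ = (20) + (15) + (3) + (1) + (13) = 52
Area = |Σ|/2 = 26.
Hole:
Apply the shoelace (surveyor's) formula: 2A = Σ (x_i·y_{i+1} − x_{i+1}·y_i), indices taken mod 4.
Cross-terms: 3, 2, 2, -3  ⇒  Σ = 4
Area = |Σ|/2 = 2.
Net area = 26 − 2 = 24.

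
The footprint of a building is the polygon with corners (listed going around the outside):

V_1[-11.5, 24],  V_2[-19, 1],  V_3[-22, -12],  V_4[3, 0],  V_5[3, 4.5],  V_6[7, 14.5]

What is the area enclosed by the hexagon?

545.375

Apply the shoelace (surveyor's) formula: 2A = Σ (x_i·y_{i+1} − x_{i+1}·y_i), indices taken mod 6.
V_1→V_2: (-11.5)(1) − (-19)(24) = 444.5
V_2→V_3: (-19)(-12) − (-22)(1) = 250
V_3→V_4: (-22)(0) − (3)(-12) = 36
V_4→V_5: (3)(4.5) − (3)(0) = 13.5
V_5→V_6: (3)(14.5) − (7)(4.5) = 12
V_6→V_1: (7)(24) − (-11.5)(14.5) = 334.75
Σ = 1090.75
Area = |Σ|/2 = 545.375.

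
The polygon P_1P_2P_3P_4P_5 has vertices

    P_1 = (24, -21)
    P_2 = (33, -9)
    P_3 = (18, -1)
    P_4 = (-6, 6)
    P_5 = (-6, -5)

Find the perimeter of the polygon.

102

|P_1P_2| = √((9)² + (12)²) = √225 = 15
|P_2P_3| = √((-15)² + (8)²) = √289 = 17
|P_3P_4| = √((-24)² + (7)²) = √625 = 25
|P_4P_5| = √((0)² + (-11)²) = √121 = 11
|P_5P_1| = √((30)² + (-16)²) = √1156 = 34
Perimeter = 15 + 17 + 25 + 11 + 34 = 102.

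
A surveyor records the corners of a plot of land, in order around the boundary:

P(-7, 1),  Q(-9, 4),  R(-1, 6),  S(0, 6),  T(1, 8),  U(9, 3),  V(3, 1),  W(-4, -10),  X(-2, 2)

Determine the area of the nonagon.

96

Apply the shoelace (surveyor's) formula: 2A = Σ (x_i·y_{i+1} − x_{i+1}·y_i), indices taken mod 9.
Cross-terms: -19, -50, -6, -6, -69, 0, -26, -28, 12  ⇒  Σ = -192
Area = |Σ|/2 = 96.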